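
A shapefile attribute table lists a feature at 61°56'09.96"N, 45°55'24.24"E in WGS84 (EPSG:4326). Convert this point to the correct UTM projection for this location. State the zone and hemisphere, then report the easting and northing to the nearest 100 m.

Longitude 45.9234° lies in the 6° band [42°, 48°), giving zone 38; latitude is north of the equator, so 38N.
Zone 38 central meridian λ₀ = 6×38 − 183 = 45°; Δλ = +0.9234°.
Transverse Mercator on WGS84 with k₀ = 0.9996 gives E = 548465.282 m, N = 6867406.292 m.

Zone 38N: E 548500 m, N 6867400 m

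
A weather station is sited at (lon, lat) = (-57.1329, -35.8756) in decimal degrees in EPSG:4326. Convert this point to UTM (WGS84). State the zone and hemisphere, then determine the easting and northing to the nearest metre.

Zone 21S: E 488003 m, N 6029841 m

Longitude -57.1329° lies in the 6° band [-60°, -54°), giving zone 21; latitude is south of the equator, so 21S.
Zone 21 central meridian λ₀ = 6×21 − 183 = -57°; Δλ = -0.1329°.
Transverse Mercator on WGS84 with k₀ = 0.9996 gives E = 488003.252 m, N = 6029841.028 m.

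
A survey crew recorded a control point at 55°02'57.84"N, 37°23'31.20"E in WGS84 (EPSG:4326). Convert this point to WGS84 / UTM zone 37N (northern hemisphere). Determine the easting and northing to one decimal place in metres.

Zone 37 central meridian λ₀ = 6×37 − 183 = 39°; Δλ = -1.6080°.
Transverse Mercator on WGS84 with k₀ = 0.9996 gives E = 397269.643 m, N = 6101470.323 m.

E 397269.6 m, N 6101470.3 m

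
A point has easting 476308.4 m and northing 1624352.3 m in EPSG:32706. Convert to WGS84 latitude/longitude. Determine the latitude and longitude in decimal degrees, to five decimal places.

Zone 6S: λ₀ = -147°, k₀ = 0.9996, false easting 500000 m, false northing 10000000 m.
Meridian distance M = (N − FN)/k₀ = -8378999.3 m.
Inverse transverse Mercator on WGS84 gives φ = -75.46489955°, λ = -147.84570172°.

lat -75.46490°, lon -147.84570°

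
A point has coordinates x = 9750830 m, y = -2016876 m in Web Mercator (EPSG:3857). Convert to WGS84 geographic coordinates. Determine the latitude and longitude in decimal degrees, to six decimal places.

lat -17.823296°, lon 87.593196°

R = 6378137 m. λ = x/R = 87.59319622°.
φ = 2·arctan(exp(y/R)) − 90° = 2·arctan(0.72890) − 90° = -17.82329621°.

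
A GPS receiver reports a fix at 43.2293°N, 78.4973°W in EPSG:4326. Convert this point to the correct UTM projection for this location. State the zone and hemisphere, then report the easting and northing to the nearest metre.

Zone 17N: E 703235 m, N 4789320 m

Longitude -78.4973° lies in the 6° band [-84°, -78°), giving zone 17; latitude is north of the equator, so 17N.
Zone 17 central meridian λ₀ = 6×17 − 183 = -81°; Δλ = +2.5027°.
Transverse Mercator on WGS84 with k₀ = 0.9996 gives E = 703234.855 m, N = 4789319.830 m.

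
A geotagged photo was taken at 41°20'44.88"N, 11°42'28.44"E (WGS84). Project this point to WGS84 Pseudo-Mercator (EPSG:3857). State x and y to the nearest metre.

x 1303317 m, y 5063482 m

Web Mercator is spherical with R = a = 6378137 m.
x = R·λ = 6378137 × 0.204341403 = 1303317.466 m.
y = R·ln tan(π/4 + φ/2) = 6378137 × 0.793880982 = 5063481.665 m.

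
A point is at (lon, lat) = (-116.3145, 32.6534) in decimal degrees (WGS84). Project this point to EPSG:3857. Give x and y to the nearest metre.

x -12948071 m, y 3849388 m

Web Mercator is spherical with R = a = 6378137 m.
x = R·λ = 6378137 × -2.030070993 = -12948070.912 m.
y = R·ln tan(π/4 + φ/2) = 6378137 × 0.603528657 = 3849388.461 m.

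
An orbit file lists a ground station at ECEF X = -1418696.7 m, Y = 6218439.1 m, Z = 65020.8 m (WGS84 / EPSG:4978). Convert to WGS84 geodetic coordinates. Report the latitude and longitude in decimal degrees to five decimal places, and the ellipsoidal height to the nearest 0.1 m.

λ = atan2(Y, X) = 102.85170035°; p = √(X²+Y²) = 6378219.6 m.
Bowring's method on WGS84 (a = 6378137 m, b = 6356752.314 m) gives φ = 0.58799975°, h = 416.234 m.

lat 0.58800°, lon 102.85170°, h 416.2 m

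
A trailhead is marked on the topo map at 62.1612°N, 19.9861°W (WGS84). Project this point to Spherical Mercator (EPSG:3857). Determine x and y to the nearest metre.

Web Mercator is spherical with R = a = 6378137 m.
x = R·λ = 6378137 × -0.348823250 = -2224842.475 m.
y = R·ln tan(π/4 + φ/2) = 6378137 × 1.394994734 = 8897467.528 m.

x -2224842 m, y 8897468 m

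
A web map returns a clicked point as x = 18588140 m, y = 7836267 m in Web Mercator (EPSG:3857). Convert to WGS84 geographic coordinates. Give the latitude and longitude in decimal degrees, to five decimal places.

lat 57.37070°, lon 166.98010°

R = 6378137 m. λ = x/R = 166.98010265°.
φ = 2·arctan(exp(y/R)) − 90° = 2·arctan(3.41649) − 90° = 57.37069987°.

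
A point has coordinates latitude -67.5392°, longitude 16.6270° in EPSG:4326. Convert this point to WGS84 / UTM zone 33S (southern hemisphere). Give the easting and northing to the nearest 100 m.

E 569400 m, N 2507600 m

Zone 33 central meridian λ₀ = 6×33 − 183 = 15°; Δλ = +1.6270°.
Transverse Mercator on WGS84 with k₀ = 0.9996 gives E = 569360.204 m, N = 2507599.177 m.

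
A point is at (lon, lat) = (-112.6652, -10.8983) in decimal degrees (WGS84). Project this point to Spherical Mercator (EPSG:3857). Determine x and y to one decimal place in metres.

Web Mercator is spherical with R = a = 6378137 m.
x = R·λ = 6378137 × -1.966378692 = -12541832.694 m.
y = R·ln tan(π/4 + φ/2) = 6378137 × -0.191368686 = -1220575.697 m.

x -12541832.7 m, y -1220575.7 m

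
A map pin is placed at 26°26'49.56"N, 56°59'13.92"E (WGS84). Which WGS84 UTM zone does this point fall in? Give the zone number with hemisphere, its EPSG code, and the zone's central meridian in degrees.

UTM zone = ⌊(λ + 180)/6⌋ + 1; 56.9872° ∈ [54°, 60°) → zone 40.
Hemisphere: N (φ ≥ 0).
Central meridian λ₀ = 6×40 − 183 = 57°.
EPSG code: 32640.

Zone 40N (EPSG:32640), central meridian 57°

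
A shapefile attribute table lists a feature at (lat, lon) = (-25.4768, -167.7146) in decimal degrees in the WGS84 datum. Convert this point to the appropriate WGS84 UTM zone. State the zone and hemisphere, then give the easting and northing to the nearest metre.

Longitude -167.7146° lies in the 6° band [-168°, -162°), giving zone 3; latitude is south of the equator, so 3S.
Zone 3 central meridian λ₀ = 6×3 − 183 = -165°; Δλ = -2.7146°.
Transverse Mercator on WGS84 with k₀ = 0.9996 gives E = 227072.311 m, N = 7179472.684 m.

Zone 3S: E 227072 m, N 7179473 m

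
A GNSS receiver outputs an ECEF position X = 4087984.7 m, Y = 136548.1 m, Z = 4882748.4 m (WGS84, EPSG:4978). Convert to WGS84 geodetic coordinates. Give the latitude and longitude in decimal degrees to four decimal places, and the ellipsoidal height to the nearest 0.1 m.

λ = atan2(Y, X) = 1.91309966°; p = √(X²+Y²) = 4090264.6 m.
Bowring's method on WGS84 (a = 6378137 m, b = 6356752.314 m) gives φ = 50.23639996°, h = 4031.288 m.

lat 50.2364°, lon 1.9131°, h 4031.3 m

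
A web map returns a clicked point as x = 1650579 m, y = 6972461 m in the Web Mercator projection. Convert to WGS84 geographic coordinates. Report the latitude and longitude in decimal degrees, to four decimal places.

R = 6378137 m. λ = x/R = 14.82740343°.
φ = 2·arctan(exp(y/R)) − 90° = 2·arctan(2.98375) − 90° = 52.94299775°.

lat 52.9430°, lon 14.8274°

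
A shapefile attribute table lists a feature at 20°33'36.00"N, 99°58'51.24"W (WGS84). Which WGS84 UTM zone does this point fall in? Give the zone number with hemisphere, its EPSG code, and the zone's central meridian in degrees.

Zone 14N (EPSG:32614), central meridian -99°

UTM zone = ⌊(λ + 180)/6⌋ + 1; -99.9809° ∈ [-102°, -96°) → zone 14.
Hemisphere: N (φ ≥ 0).
Central meridian λ₀ = 6×14 − 183 = -99°.
EPSG code: 32614.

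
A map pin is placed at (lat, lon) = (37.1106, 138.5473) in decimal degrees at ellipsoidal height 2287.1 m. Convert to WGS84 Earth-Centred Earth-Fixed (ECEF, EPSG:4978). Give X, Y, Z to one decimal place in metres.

WGS84: a = 6378137 m, e² = 0.006694380; N(φ) = a/√(1−e²sin²φ) = 6385923.019 m.
X = (N+h)·cosφ·cosλ = -3818281.003 m; Y = (N+h)·cosφ·sinλ = 3372514.317 m; Z = (N(1−e²)+h)·sinφ = 3828568.605 m.

X -3818281.0 m, Y 3372514.3 m, Z 3828568.6 m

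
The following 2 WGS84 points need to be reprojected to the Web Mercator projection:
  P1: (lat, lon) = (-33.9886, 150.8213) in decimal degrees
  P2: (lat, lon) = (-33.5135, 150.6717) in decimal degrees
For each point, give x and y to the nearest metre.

P1: x 16789350 m, y -4027271 m; P2: x 16772697 m, y -3963663 m

Web Mercator: x = R·λ, y = R·ln tan(π/4+φ/2), R = 6378137 m.
P1 (-33.9886°, 150.8213°) → (16789350.317, -4027271.387) m.
P2 (-33.5135°, 150.6717°) → (16772696.921, -3963662.539) m.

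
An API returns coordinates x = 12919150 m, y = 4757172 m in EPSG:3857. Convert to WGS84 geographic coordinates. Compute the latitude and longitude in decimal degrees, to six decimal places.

lat 39.247402°, lon 116.054699°

R = 6378137 m. λ = x/R = 116.05469903°.
φ = 2·arctan(exp(y/R)) − 90° = 2·arctan(2.10825) − 90° = 39.24740201°.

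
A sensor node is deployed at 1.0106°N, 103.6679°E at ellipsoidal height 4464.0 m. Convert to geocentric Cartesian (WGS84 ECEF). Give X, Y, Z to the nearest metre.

WGS84: a = 6378137 m, e² = 0.006694380; N(φ) = a/√(1−e²sin²φ) = 6378143.641 m.
X = (N+h)·cosφ·cosλ = -1507936.003 m; Y = (N+h)·cosφ·sinλ = 6200898.060 m; Z = (N(1−e²)+h)·sinφ = 111819.419 m.

X -1507936 m, Y 6200898 m, Z 111819 m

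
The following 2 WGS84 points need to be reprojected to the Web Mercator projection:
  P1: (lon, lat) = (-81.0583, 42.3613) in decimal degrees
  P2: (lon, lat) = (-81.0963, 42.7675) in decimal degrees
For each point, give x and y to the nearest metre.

P1: x -9023369 m, y 5215255 m; P2: x -9027599 m, y 5276650 m

Web Mercator: x = R·λ, y = R·ln tan(π/4+φ/2), R = 6378137 m.
P1 (42.3613°, -81.0583°) → (-9023368.681, 5215255.022) m.
P2 (42.7675°, -81.0963°) → (-9027598.821, 5276649.668) m.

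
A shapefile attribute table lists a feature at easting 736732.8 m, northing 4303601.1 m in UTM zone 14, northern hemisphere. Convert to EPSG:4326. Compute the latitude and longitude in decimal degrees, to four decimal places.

Zone 14N: λ₀ = -99°, k₀ = 0.9996, false easting 500000 m.
Meridian distance M = (N − FN)/k₀ = 4305323.2 m.
Inverse transverse Mercator on WGS84 gives φ = 38.84940026°, λ = -96.27210017°.

lat 38.8494°, lon -96.2721°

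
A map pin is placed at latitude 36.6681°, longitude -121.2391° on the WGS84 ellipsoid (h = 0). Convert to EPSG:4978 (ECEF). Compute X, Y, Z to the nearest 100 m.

WGS84: a = 6378137 m, e² = 0.006694380; N(φ) = a/√(1−e²sin²φ) = 6385764.131 m.
X = (N+h)·cosφ·cosλ = -2656361.980 m; Y = (N+h)·cosφ·sinλ = -4379427.392 m; Z = (N(1−e²)+h)·sinφ = 3787913.422 m.

X -2656400 m, Y -4379400 m, Z 3787900 m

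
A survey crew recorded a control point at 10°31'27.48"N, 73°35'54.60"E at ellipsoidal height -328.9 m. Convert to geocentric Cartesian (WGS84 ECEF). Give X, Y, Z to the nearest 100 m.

X 1770800 m, Y 6016000 m, Z 1157300 m

WGS84: a = 6378137 m, e² = 0.006694380; N(φ) = a/√(1−e²sin²φ) = 6378849.358 m.
X = (N+h)·cosφ·cosλ = 1770782.323 m; Y = (N+h)·cosφ·sinλ = 6016020.699 m; Z = (N(1−e²)+h)·sinφ = 1157253.141 m.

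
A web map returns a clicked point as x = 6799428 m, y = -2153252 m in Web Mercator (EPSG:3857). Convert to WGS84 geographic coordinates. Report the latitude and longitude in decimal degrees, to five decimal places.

lat -18.98570°, lon 61.08030°

R = 6378137 m. λ = x/R = 61.08030096°.
φ = 2·arctan(exp(y/R)) − 90° = 2·arctan(0.71348) − 90° = -18.98569665°.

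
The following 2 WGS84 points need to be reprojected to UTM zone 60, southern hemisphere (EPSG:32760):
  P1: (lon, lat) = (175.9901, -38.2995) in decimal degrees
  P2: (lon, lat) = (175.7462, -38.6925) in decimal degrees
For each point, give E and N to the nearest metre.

P1: E 411694 m, N 5760472 m; P2: E 390961 m, N 5716600 m

UTM zone 60S: λ₀ = 177°, k₀ = 0.9996.
P1 (-38.2995°, 175.9901°) → (411694.225, 5760471.623) m.
P2 (-38.6925°, 175.7462°) → (390960.981, 5716600.233) m.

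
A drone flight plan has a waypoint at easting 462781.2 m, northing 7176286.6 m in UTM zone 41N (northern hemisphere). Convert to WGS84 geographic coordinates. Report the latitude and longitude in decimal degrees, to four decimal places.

Zone 41N: λ₀ = 63°, k₀ = 0.9996, false easting 500000 m.
Meridian distance M = (N − FN)/k₀ = 7179158.3 m.
Inverse transverse Mercator on WGS84 gives φ = 64.70930019°, λ = 62.21920094°.

lat 64.7093°, lon 62.2192°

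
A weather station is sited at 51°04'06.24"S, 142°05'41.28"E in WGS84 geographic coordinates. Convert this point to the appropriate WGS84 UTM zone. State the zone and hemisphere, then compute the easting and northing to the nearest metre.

Longitude 142.0948° lies in the 6° band [138°, 144°), giving zone 54; latitude is south of the equator, so 54S.
Zone 54 central meridian λ₀ = 6×54 − 183 = 141°; Δλ = +1.0948°.
Transverse Mercator on WGS84 with k₀ = 0.9996 gives E = 576707.693 m, N = 4341998.608 m.

Zone 54S: E 576708 m, N 4341999 m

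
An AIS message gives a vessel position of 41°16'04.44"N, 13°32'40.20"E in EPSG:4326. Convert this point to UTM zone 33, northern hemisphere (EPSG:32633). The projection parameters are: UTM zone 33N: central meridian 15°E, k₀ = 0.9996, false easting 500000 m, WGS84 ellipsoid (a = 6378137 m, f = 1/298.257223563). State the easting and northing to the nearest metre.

E 378085 m, N 4569519 m

Zone 33 central meridian λ₀ = 6×33 − 183 = 15°; Δλ = -1.4555°.
Transverse Mercator on WGS84 with k₀ = 0.9996 gives E = 378085.473 m, N = 4569518.684 m.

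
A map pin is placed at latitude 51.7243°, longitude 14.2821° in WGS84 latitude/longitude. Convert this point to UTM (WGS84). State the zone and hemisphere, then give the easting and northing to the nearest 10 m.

Zone 33N: E 450410 m, N 5730620 m

Longitude 14.2821° lies in the 6° band [12°, 18°), giving zone 33; latitude is north of the equator, so 33N.
Zone 33 central meridian λ₀ = 6×33 − 183 = 15°; Δλ = -0.7179°.
Transverse Mercator on WGS84 with k₀ = 0.9996 gives E = 450413.888 m, N = 5730618.674 m.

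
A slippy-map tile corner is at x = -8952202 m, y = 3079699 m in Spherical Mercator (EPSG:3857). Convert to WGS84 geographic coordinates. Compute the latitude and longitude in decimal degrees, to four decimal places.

lat 26.6491°, lon -80.4190°

R = 6378137 m. λ = x/R = -80.41899883°.
φ = 2·arctan(exp(y/R)) − 90° = 2·arctan(1.62069) − 90° = 26.64909664°.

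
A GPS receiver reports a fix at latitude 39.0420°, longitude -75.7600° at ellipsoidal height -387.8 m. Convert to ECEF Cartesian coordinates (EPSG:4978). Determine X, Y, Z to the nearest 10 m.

WGS84: a = 6378137 m, e² = 0.006694380; N(φ) = a/√(1−e²sin²φ) = 6386624.303 m.
X = (N+h)·cosφ·cosλ = 1220103.530 m; Y = (N+h)·cosφ·sinλ = -4807686.050 m; Z = (N(1−e²)+h)·sinφ = 3995695.248 m.

X 1220100 m, Y -4807690 m, Z 3995700 m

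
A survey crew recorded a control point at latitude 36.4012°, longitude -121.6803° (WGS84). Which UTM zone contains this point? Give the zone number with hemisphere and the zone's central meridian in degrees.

Zone 10N, central meridian -123°

UTM zone = ⌊(λ + 180)/6⌋ + 1; -121.6803° ∈ [-126°, -120°) → zone 10.
Hemisphere: N (φ ≥ 0).
Central meridian λ₀ = 6×10 − 183 = -123°.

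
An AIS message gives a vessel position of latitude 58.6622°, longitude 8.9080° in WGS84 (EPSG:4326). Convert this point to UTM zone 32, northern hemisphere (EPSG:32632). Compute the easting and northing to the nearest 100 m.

E 494700 m, N 6502400 m

Zone 32 central meridian λ₀ = 6×32 − 183 = 9°; Δλ = -0.0920°.
Transverse Mercator on WGS84 with k₀ = 0.9996 gives E = 494662.711 m, N = 6502442.445 m.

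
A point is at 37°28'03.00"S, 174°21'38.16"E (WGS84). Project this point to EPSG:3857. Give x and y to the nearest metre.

Web Mercator is spherical with R = a = 6378137 m.
x = R·λ = 6378137 × 3.043166556 = 19409733.206 m.
y = R·ln tan(π/4 + φ/2) = 6378137 × -0.706236342 = -4504472.143 m.

x 19409733 m, y -4504472 m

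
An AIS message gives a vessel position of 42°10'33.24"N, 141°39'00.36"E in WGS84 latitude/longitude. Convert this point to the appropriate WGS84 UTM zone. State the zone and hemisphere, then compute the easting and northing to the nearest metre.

Longitude 141.6501° lies in the 6° band [138°, 144°), giving zone 54; latitude is north of the equator, so 54N.
Zone 54 central meridian λ₀ = 6×54 − 183 = 141°; Δλ = +0.6501°.
Transverse Mercator on WGS84 with k₀ = 0.9996 gives E = 553691.321 m, N = 4669511.017 m.

Zone 54N: E 553691 m, N 4669511 m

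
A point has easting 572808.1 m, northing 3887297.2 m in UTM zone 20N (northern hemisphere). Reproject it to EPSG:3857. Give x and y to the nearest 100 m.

Unproject from UTM 20N (λ₀ = -63°) → φ = 35.12590014°, λ = -62.20090039°.
Web Mercator (R = 6378137 m): x = -6924172.559 m, y = 4181003.660 m.

x -6924200 m, y 4181000 m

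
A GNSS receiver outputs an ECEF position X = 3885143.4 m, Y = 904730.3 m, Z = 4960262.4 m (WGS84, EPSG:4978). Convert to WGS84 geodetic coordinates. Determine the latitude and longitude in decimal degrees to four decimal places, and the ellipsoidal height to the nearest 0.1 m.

λ = atan2(Y, X) = 13.10880082°; p = √(X²+Y²) = 3989094.7 m.
Bowring's method on WGS84 (a = 6378137 m, b = 6356752.314 m) gives φ = 51.38120026°, h = 177.396 m.

lat 51.3812°, lon 13.1088°, h 177.4 m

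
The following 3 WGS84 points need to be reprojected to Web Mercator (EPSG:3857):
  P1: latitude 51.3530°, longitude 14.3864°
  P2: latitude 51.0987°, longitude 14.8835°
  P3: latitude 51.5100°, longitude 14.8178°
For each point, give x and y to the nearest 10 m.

P1: x 1601490 m, y 6683970 m; P2: x 1656820 m, y 6638770 m; P3: x 1649510 m, y 6712010 m

Web Mercator: x = R·λ, y = R·ln tan(π/4+φ/2), R = 6378137 m.
P1 (51.3530°, 14.3864°) → (1601486.722, 6683974.481) m.
P2 (51.0987°, 14.8835°) → (1656823.641, 6638771.215) m.
P3 (51.5100°, 14.8178°) → (1649509.951, 6712007.502) m.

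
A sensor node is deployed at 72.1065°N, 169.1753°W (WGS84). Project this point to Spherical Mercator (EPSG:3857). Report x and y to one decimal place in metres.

Web Mercator is spherical with R = a = 6378137 m.
x = R·λ = 6378137 × -2.952665998 = -18832508.251 m.
y = R·ln tan(π/4 + φ/2) = 6378137 × 1.848762434 = 11791660.084 m.

x -18832508.3 m, y 11791660.1 m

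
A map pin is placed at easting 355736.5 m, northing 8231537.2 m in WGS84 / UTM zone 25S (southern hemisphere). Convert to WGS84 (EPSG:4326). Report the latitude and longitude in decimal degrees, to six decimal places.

lat -15.991500°, lon -34.348200°

Zone 25S: λ₀ = -33°, k₀ = 0.9996, false easting 500000 m, false northing 10000000 m.
Meridian distance M = (N − FN)/k₀ = -1769170.5 m.
Inverse transverse Mercator on WGS84 gives φ = -15.99149988°, λ = -34.34819998°.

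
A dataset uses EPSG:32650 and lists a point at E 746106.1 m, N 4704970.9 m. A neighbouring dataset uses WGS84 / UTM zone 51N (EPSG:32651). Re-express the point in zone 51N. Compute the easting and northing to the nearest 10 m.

E 252760 m, N 4705010 m

UTM 50N → geographic: φ = 42.45799979°, λ = 119.99310031°.
UTM 51N (λ₀ = 123°) forward: E = 252759.160 m, N = 4705011.045 m.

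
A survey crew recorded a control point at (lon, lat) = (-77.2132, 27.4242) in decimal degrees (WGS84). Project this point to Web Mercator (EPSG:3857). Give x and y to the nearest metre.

x -8595334 m, y 3176571 m

Web Mercator is spherical with R = a = 6378137 m.
x = R·λ = 6378137 × -1.347624566 = -8595334.107 m.
y = R·ln tan(π/4 + φ/2) = 6378137 × 0.498040515 = 3176570.636 m.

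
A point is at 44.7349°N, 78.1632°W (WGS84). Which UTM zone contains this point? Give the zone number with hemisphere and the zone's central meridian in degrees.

Zone 17N, central meridian -81°

UTM zone = ⌊(λ + 180)/6⌋ + 1; -78.1632° ∈ [-84°, -78°) → zone 17.
Hemisphere: N (φ ≥ 0).
Central meridian λ₀ = 6×17 − 183 = -81°.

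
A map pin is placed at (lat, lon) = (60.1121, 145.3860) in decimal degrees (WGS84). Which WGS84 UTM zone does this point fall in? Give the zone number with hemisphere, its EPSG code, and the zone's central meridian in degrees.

UTM zone = ⌊(λ + 180)/6⌋ + 1; 145.3860° ∈ [144°, 150°) → zone 55.
Hemisphere: N (φ ≥ 0).
Central meridian λ₀ = 6×55 − 183 = 147°.
EPSG code: 32655.

Zone 55N (EPSG:32655), central meridian 147°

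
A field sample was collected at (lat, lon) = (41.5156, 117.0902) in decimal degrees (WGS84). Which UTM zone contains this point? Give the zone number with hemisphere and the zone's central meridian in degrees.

Zone 50N, central meridian 117°

UTM zone = ⌊(λ + 180)/6⌋ + 1; 117.0902° ∈ [114°, 120°) → zone 50.
Hemisphere: N (φ ≥ 0).
Central meridian λ₀ = 6×50 − 183 = 117°.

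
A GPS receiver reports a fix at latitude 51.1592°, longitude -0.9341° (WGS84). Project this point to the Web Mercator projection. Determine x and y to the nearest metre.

Web Mercator is spherical with R = a = 6378137 m.
x = R·λ = 6378137 × -0.016303121 = -103983.536 m.
y = R·ln tan(π/4 + φ/2) = 6378137 × 1.042546251 = 6649502.820 m.

x -103984 m, y 6649503 m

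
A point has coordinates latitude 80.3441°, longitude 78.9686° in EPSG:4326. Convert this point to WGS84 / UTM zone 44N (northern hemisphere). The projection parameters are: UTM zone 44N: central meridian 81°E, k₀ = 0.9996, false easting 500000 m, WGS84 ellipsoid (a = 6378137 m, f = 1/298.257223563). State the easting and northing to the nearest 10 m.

E 461970 m, N 8920660 m

Zone 44 central meridian λ₀ = 6×44 − 183 = 81°; Δλ = -2.0314°.
Transverse Mercator on WGS84 with k₀ = 0.9996 gives E = 461969.080 m, N = 8920657.735 m.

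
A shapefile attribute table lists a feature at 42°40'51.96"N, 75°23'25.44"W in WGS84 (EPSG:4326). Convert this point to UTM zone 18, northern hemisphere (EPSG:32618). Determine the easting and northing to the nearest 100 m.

E 468000 m, N 4725500 m

Zone 18 central meridian λ₀ = 6×18 − 183 = -75°; Δλ = -0.3904°.
Transverse Mercator on WGS84 with k₀ = 0.9996 gives E = 468015.051 m, N = 4725476.356 m.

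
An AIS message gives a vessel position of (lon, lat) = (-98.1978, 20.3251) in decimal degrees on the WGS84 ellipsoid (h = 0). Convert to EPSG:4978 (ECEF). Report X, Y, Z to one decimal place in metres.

WGS84: a = 6378137 m, e² = 0.006694380; N(φ) = a/√(1−e²sin²φ) = 6380714.289 m.
X = (N+h)·cosφ·cosλ = -853182.982 m; Y = (N+h)·cosφ·sinλ = -5922290.529 m; Z = (N(1−e²)+h)·sinφ = 2201481.810 m.

X -853183.0 m, Y -5922290.5 m, Z 2201481.8 m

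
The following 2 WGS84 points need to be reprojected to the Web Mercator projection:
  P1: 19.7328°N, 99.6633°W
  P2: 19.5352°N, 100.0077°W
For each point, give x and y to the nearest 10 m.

P1: x -11094470 m, y 2241400 m; P2: x -11132810 m, y 2218050 m

Web Mercator: x = R·λ, y = R·ln tan(π/4+φ/2), R = 6378137 m.
P1 (19.7328°, -99.6633°) → (-11094467.807, 2241404.138) m.
P2 (19.5352°, -100.0077°) → (-11132806.239, 2218049.514) m.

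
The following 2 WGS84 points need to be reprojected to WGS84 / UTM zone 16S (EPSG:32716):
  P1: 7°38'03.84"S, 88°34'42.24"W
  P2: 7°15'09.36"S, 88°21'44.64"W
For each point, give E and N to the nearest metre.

P1: E 325889 m, N 9155801 m; P2: E 349590 m, N 9198101 m

UTM zone 16S: λ₀ = -87°, k₀ = 0.9996.
P1 (-7.6344°, -88.5784°) → (325888.773, 9155800.773) m.
P2 (-7.2526°, -88.3624°) → (349590.078, 9198101.141) m.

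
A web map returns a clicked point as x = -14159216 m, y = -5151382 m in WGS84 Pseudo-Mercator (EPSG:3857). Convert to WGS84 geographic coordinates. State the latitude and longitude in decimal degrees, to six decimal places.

R = 6378137 m. λ = x/R = -127.19440144°.
φ = 2·arctan(exp(y/R)) − 90° = 2·arctan(0.44590) − 90° = -41.93589729°.

lat -41.935897°, lon -127.194401°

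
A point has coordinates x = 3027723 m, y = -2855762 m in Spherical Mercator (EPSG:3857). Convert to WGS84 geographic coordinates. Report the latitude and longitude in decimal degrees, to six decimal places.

lat -24.837204°, lon 27.198498°

R = 6378137 m. λ = x/R = 27.19849847°.
φ = 2·arctan(exp(y/R)) − 90° = 2·arctan(0.63907) − 90° = -24.83720390°.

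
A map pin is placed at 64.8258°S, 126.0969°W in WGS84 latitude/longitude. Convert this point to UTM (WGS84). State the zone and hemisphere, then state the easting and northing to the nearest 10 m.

Longitude -126.0969° lies in the 6° band [-132°, -126°), giving zone 9; latitude is south of the equator, so 9S.
Zone 9 central meridian λ₀ = 6×9 − 183 = -129°; Δλ = +2.9031°.
Transverse Mercator on WGS84 with k₀ = 0.9996 gives E = 637753.764 m, N = 2807800.088 m.

Zone 9S: E 637750 m, N 2807800 m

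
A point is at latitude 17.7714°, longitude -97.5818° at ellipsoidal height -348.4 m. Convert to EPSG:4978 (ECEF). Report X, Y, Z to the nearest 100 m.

X -801600 m, Y -6022200 m, Z 1934200 m

WGS84: a = 6378137 m, e² = 0.006694380; N(φ) = a/√(1−e²sin²φ) = 6380126.772 m.
X = (N+h)·cosφ·cosλ = -801590.576 m; Y = (N+h)·cosφ·sinλ = -6022233.540 m; Z = (N(1−e²)+h)·sinφ = 1934199.693 m.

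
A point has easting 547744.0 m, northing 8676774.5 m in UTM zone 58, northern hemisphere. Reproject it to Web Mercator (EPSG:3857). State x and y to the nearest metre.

Unproject from UTM 58N (λ₀ = 165°) → φ = 78.15729983°, λ = 167.08439883°.
Web Mercator (R = 6378137 m): x = 18599750.197 m, y = 14453454.056 m.

x 18599750 m, y 14453454 m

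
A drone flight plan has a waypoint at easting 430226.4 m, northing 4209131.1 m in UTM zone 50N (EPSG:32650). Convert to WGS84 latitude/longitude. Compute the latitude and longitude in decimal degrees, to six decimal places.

lat 38.027200°, lon 116.205000°

Zone 50N: λ₀ = 117°, k₀ = 0.9996, false easting 500000 m.
Meridian distance M = (N − FN)/k₀ = 4210815.4 m.
Inverse transverse Mercator on WGS84 gives φ = 38.02719967°, λ = 116.20500038°.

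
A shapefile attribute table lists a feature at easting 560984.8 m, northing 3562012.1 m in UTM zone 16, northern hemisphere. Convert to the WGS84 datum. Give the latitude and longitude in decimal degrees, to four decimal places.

lat 32.1930°, lon -86.3530°

Zone 16N: λ₀ = -87°, k₀ = 0.9996, false easting 500000 m.
Meridian distance M = (N − FN)/k₀ = 3563437.5 m.
Inverse transverse Mercator on WGS84 gives φ = 32.19300030°, λ = -86.35300013°.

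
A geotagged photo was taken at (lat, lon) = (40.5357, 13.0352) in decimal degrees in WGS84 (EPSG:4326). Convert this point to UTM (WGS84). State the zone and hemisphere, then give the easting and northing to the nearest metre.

Longitude 13.0352° lies in the 6° band [12°, 18°), giving zone 33; latitude is north of the equator, so 33N.
Zone 33 central meridian λ₀ = 6×33 − 183 = 15°; Δλ = -1.9648°.
Transverse Mercator on WGS84 with k₀ = 0.9996 gives E = 333598.075 m, N = 4489072.155 m.

Zone 33N: E 333598 m, N 4489072 m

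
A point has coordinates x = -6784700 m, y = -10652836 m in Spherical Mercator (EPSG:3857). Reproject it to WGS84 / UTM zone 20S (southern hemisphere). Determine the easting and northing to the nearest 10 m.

E 583240 m, N 2379660 m

Web Mercator inverse (R = 6378137 m) → φ = -68.68240069°, λ = -60.94799708°.
UTM 20S forward: E = 583237.965 m, N = 2379662.192 m.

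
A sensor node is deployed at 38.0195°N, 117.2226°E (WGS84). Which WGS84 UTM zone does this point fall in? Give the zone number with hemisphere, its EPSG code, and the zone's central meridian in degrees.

UTM zone = ⌊(λ + 180)/6⌋ + 1; 117.2226° ∈ [114°, 120°) → zone 50.
Hemisphere: N (φ ≥ 0).
Central meridian λ₀ = 6×50 − 183 = 117°.
EPSG code: 32650.

Zone 50N (EPSG:32650), central meridian 117°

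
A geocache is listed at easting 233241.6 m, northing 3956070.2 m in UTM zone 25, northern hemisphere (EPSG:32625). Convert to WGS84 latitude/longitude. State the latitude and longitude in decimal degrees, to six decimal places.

Zone 25N: λ₀ = -33°, k₀ = 0.9996, false easting 500000 m.
Meridian distance M = (N − FN)/k₀ = 3957653.3 m.
Inverse transverse Mercator on WGS84 gives φ = 35.71250043°, λ = -35.94870004°.

lat 35.712500°, lon -35.948700°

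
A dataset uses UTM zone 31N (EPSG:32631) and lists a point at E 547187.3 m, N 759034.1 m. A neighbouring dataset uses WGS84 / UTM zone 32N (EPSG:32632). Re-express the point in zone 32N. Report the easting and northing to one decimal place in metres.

UTM 31N → geographic: φ = 6.86670016°, λ = 3.42709981°.
UTM 32N (λ₀ = 9°) forward: E = -116657.152 m, N = 762607.196 m.

E -116657.2 m, N 762607.2 m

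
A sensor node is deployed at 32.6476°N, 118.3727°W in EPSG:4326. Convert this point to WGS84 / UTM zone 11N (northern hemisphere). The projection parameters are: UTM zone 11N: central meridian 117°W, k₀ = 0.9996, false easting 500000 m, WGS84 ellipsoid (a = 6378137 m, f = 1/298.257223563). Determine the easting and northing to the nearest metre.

E 371256 m, N 3613053 m

Zone 11 central meridian λ₀ = 6×11 − 183 = -117°; Δλ = -1.3727°.
Transverse Mercator on WGS84 with k₀ = 0.9996 gives E = 371255.560 m, N = 3613053.038 m.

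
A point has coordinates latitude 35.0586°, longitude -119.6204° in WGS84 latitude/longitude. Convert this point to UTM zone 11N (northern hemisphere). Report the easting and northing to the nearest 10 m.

Zone 11 central meridian λ₀ = 6×11 − 183 = -117°; Δλ = -2.6204°.
Transverse Mercator on WGS84 with k₀ = 0.9996 gives E = 261026.194 m, N = 3882681.898 m.

E 261030 m, N 3882680 m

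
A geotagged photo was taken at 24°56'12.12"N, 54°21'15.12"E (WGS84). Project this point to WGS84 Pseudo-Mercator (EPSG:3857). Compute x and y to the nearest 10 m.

x 6050680 m, y 2867970 m

Web Mercator is spherical with R = a = 6378137 m.
x = R·λ = 6378137 × 0.948659752 = 6050681.866 m.
y = R·ln tan(π/4 + φ/2) = 6378137 × 0.449656639 = 2867971.646 m.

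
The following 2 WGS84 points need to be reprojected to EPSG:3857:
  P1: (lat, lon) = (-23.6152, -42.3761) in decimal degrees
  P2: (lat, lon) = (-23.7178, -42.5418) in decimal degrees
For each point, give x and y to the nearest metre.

Web Mercator: x = R·λ, y = R·ln tan(π/4+φ/2), R = 6378137 m.
P1 (-23.6152°, -42.3761°) → (-4717285.874, -2706588.167) m.
P2 (-23.7178°, -42.5418°) → (-4735731.513, -2719058.321) m.

P1: x -4717286 m, y -2706588 m; P2: x -4735732 m, y -2719058 m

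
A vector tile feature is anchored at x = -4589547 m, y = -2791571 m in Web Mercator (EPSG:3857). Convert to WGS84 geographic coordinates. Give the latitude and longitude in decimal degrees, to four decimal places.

lat -24.3128°, lon -41.2286°

R = 6378137 m. λ = x/R = -41.22860217°.
φ = 2·arctan(exp(y/R)) − 90° = 2·arctan(0.64553) − 90° = -24.31280213°.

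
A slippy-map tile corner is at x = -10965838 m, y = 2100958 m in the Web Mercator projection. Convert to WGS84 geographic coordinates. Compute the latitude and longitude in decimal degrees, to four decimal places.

R = 6378137 m. λ = x/R = -98.50779879°.
φ = 2·arctan(exp(y/R)) − 90° = 2·arctan(1.39013) − 90° = 18.54089846°.

lat 18.5409°, lon -98.5078°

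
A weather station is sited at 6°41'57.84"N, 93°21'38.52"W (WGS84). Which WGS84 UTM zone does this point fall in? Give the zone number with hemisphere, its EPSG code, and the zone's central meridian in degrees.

UTM zone = ⌊(λ + 180)/6⌋ + 1; -93.3607° ∈ [-96°, -90°) → zone 15.
Hemisphere: N (φ ≥ 0).
Central meridian λ₀ = 6×15 − 183 = -93°.
EPSG code: 32615.

Zone 15N (EPSG:32615), central meridian -93°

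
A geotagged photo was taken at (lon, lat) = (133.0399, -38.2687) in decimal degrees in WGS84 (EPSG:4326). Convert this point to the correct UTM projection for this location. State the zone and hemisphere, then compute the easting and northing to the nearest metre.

Longitude 133.0399° lies in the 6° band [132°, 138°), giving zone 53; latitude is south of the equator, so 53S.
Zone 53 central meridian λ₀ = 6×53 − 183 = 135°; Δλ = -1.9601°.
Transverse Mercator on WGS84 with k₀ = 0.9996 gives E = 328530.401 m, N = 5762554.517 m.

Zone 53S: E 328530 m, N 5762555 m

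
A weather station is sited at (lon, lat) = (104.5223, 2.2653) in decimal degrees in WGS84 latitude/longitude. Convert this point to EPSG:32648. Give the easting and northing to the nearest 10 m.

E 446880 m, N 250390 m

Zone 48 central meridian λ₀ = 6×48 − 183 = 105°; Δλ = -0.4777°.
Transverse Mercator on WGS84 with k₀ = 0.9996 gives E = 446884.595 m, N = 250393.775 m.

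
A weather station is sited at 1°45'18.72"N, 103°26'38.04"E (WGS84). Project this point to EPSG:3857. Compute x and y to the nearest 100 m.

Web Mercator is spherical with R = a = 6378137 m.
x = R·λ = 6378137 × 1.805436646 = 11515322.274 m.
y = R·ln tan(π/4 + φ/2) = 6378137 × 0.030638812 = 195418.537 m.

x 11515300 m, y 195400 m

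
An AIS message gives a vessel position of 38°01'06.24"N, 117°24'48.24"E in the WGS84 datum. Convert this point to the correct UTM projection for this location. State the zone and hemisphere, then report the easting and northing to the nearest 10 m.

Longitude 117.4134° lies in the 6° band [114°, 120°), giving zone 50; latitude is north of the equator, so 50N.
Zone 50 central meridian λ₀ = 6×50 − 183 = 117°; Δλ = +0.4134°.
Transverse Mercator on WGS84 with k₀ = 0.9996 gives E = 536286.422 m, N = 4207937.170 m.

Zone 50N: E 536290 m, N 4207940 m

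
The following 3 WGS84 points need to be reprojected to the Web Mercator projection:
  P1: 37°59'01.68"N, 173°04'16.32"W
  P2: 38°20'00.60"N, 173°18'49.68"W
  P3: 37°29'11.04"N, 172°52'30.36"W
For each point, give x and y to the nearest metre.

P1: x -19266198 m, y 4577138 m; P2: x -19293204 m, y 4626646 m; P3: x -19244368 m, y 4507123 m

Web Mercator: x = R·λ, y = R·ln tan(π/4+φ/2), R = 6378137 m.
P1 (37.9838°, -173.0712°) → (-19266197.855, 4577137.549) m.
P2 (38.3335°, -173.3138°) → (-19293203.963, 4626645.896) m.
P3 (37.4864°, -172.8751°) → (-19244368.103, 4507123.281) m.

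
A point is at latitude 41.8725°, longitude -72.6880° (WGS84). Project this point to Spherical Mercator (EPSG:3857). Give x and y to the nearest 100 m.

x -8091600 m, y 5141900 m

Web Mercator is spherical with R = a = 6378137 m.
x = R·λ = 6378137 × -1.268644927 = -8091591.147 m.
y = R·ln tan(π/4 + φ/2) = 6378137 × 0.806175793 = 5141899.655 m.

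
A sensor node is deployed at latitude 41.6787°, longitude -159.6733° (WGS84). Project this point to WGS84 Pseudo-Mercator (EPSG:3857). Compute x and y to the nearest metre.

x -17774750 m, y 5112971 m

Web Mercator is spherical with R = a = 6378137 m.
x = R·λ = 6378137 × -2.786824813 = -17774750.449 m.
y = R·ln tan(π/4 + φ/2) = 6378137 × 0.801640214 = 5112971.112 m.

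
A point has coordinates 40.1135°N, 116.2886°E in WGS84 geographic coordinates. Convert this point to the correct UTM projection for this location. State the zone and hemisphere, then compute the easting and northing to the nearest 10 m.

Zone 50N: E 439380 m, N 4440600 m

Longitude 116.2886° lies in the 6° band [114°, 120°), giving zone 50; latitude is north of the equator, so 50N.
Zone 50 central meridian λ₀ = 6×50 − 183 = 117°; Δλ = -0.7114°.
Transverse Mercator on WGS84 with k₀ = 0.9996 gives E = 439375.502 m, N = 4440597.233 m.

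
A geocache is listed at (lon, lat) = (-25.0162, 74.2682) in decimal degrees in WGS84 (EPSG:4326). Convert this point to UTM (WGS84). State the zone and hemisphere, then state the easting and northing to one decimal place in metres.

Longitude -25.0162° lies in the 6° band [-30°, -24°), giving zone 26; latitude is north of the equator, so 26N.
Zone 26 central meridian λ₀ = 6×26 − 183 = -27°; Δλ = +1.9838°.
Transverse Mercator on WGS84 with k₀ = 0.9996 gives E = 560028.493 m, N = 8242960.221 m.

Zone 26N: E 560028.5 m, N 8242960.2 m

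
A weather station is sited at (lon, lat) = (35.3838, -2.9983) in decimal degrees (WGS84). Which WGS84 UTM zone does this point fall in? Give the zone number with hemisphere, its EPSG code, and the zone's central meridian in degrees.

Zone 36S (EPSG:32736), central meridian 33°

UTM zone = ⌊(λ + 180)/6⌋ + 1; 35.3838° ∈ [30°, 36°) → zone 36.
Hemisphere: S (φ < 0).
Central meridian λ₀ = 6×36 − 183 = 33°.
EPSG code: 32736.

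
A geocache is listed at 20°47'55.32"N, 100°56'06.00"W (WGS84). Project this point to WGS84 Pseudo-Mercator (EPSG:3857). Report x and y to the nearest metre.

x -11236033 m, y 2367892 m

Web Mercator is spherical with R = a = 6378137 m.
x = R·λ = 6378137 × -1.761648081 = -11236032.803 m.
y = R·ln tan(π/4 + φ/2) = 6378137 × 0.371251329 = 2367891.836 m.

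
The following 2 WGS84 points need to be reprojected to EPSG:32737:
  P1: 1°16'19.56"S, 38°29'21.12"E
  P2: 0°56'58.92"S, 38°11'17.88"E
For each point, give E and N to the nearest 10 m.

P1: E 443170 m, N 9859390 m; P2: E 409690 m, N 9895020 m

UTM zone 37S: λ₀ = 39°, k₀ = 0.9996.
P1 (-1.2721°, 38.4892°) → (443173.907, 9859388.873) m.
P2 (-0.9497°, 38.1883°) → (409687.397, 9895018.915) m.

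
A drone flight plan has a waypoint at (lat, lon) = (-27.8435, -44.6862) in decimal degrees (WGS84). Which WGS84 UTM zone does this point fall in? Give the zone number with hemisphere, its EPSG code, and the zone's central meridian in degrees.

UTM zone = ⌊(λ + 180)/6⌋ + 1; -44.6862° ∈ [-48°, -42°) → zone 23.
Hemisphere: S (φ < 0).
Central meridian λ₀ = 6×23 − 183 = -45°.
EPSG code: 32723.

Zone 23S (EPSG:32723), central meridian -45°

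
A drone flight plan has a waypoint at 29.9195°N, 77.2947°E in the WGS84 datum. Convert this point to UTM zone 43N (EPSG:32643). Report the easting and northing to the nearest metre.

Zone 43 central meridian λ₀ = 6×43 − 183 = 75°; Δλ = +2.2947°.
Transverse Mercator on WGS84 with k₀ = 0.9996 gives E = 721526.884 m, N = 3312078.745 m.

E 721527 m, N 3312079 m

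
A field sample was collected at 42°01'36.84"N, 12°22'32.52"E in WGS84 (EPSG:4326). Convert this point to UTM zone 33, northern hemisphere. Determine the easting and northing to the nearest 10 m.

E 282750 m, N 4656100 m

Zone 33 central meridian λ₀ = 6×33 − 183 = 15°; Δλ = -2.6243°.
Transverse Mercator on WGS84 with k₀ = 0.9996 gives E = 282745.273 m, N = 4656095.086 m.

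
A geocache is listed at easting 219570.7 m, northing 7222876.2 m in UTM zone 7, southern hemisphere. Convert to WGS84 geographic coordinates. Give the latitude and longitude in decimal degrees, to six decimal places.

Zone 7S: λ₀ = -141°, k₀ = 0.9996, false easting 500000 m, false northing 10000000 m.
Meridian distance M = (N − FN)/k₀ = -2778235.1 m.
Inverse transverse Mercator on WGS84 gives φ = -25.08389959°, λ = -143.78019955°.

lat -25.083900°, lon -143.780200°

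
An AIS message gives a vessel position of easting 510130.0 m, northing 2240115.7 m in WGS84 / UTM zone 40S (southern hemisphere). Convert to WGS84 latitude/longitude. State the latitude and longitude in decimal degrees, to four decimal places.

lat -69.9461°, lon 57.2647°

Zone 40S: λ₀ = 57°, k₀ = 0.9996, false easting 500000 m, false northing 10000000 m.
Meridian distance M = (N − FN)/k₀ = -7762989.5 m.
Inverse transverse Mercator on WGS84 gives φ = -69.94609958°, λ = 57.26470008°.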